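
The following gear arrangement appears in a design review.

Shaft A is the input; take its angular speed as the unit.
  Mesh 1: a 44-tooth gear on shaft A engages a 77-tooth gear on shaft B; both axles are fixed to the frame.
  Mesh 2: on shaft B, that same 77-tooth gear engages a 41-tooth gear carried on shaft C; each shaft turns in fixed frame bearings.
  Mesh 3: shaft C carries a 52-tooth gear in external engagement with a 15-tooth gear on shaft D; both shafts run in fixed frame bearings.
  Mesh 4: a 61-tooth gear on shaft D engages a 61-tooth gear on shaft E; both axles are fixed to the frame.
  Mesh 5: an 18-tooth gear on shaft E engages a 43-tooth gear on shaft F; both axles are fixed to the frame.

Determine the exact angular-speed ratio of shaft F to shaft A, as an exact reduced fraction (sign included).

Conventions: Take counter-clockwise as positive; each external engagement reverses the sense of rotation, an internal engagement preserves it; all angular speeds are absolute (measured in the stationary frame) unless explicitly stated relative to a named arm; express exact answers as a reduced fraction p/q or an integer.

-13728/8815

class = fixed-axis compound train [5 meshes; 5 ratios multiply, 5 sense flips]
mesh 1 [44T→77T]: running ratio 4/7, sense −
mesh 2 [77T→41T]: running ratio 44/41, sense +
mesh 3 [52T→15T]: running ratio 2288/615, sense −
mesh 4 [61T→61T]: running ratio 2288/615, sense +
mesh 5 [18T→43T]: running ratio 13728/8815, sense −
ω_out/ω_in = -13728/8815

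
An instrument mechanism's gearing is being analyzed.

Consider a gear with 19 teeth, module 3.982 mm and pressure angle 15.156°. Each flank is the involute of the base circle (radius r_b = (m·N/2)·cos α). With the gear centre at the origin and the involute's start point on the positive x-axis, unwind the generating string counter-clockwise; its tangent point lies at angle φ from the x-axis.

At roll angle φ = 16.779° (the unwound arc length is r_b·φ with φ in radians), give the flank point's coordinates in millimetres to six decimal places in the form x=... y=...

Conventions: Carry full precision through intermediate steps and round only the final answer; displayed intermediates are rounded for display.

single-mesh involute tooth geometry (19T wheel at module 3.982)
pitch radius r_p = m·N/2 = 3.982·19/2 = 37.829000
base radius r_b = r_p·cos α = 37.829000·cos 15.156° = 36.513215
roll angle φ = 16.779° = 0.29284880 rad
x = r_b·(cos φ + φ·sin φ) = 38.045500
y = r_b·(sin φ − φ·cos φ) = 0.303061

x=38.045500 y=0.303061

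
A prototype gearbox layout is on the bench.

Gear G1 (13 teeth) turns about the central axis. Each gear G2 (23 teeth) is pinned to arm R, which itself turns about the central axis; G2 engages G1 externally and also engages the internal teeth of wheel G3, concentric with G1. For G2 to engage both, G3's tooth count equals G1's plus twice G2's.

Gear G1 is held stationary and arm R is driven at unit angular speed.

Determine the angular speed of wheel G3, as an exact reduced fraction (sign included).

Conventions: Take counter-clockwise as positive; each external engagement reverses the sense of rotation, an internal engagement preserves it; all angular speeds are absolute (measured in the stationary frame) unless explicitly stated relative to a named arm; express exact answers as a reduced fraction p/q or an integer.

72/59

planetary set (13T centre, 23T on arm, 59T internal) — Willis relation
ring teeth: 13 + 2·23 = 59
13(ω_sun−ω_arm) = −59(ω_ring−ω_arm),  ω_sun = 0, ω_arm = 1
ω_ring = 1 − (13/59)(0−1) = 72/59
exact speed ratio = 72/59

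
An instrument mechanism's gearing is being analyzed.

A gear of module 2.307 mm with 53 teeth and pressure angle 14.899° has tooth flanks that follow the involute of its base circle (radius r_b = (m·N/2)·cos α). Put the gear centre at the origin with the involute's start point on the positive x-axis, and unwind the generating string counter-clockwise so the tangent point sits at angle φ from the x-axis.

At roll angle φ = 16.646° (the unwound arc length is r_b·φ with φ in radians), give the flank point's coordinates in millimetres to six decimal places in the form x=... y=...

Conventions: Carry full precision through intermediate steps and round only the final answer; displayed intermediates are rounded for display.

recognized (one wheel, involute flank): single-mesh tooth geometry, m = 2.307, N = 53
pitch radius r_p = m·N/2 = 2.307·53/2 = 61.135500
base radius r_b = r_p·cos α = 61.135500·cos 14.899° = 59.080159
roll angle φ = 16.646° = 0.29052751 rad
x = r_b·(cos φ + φ·sin φ) = 61.521158
y = r_b·(sin φ − φ·cos φ) = 0.478864

x=61.521158 y=0.478864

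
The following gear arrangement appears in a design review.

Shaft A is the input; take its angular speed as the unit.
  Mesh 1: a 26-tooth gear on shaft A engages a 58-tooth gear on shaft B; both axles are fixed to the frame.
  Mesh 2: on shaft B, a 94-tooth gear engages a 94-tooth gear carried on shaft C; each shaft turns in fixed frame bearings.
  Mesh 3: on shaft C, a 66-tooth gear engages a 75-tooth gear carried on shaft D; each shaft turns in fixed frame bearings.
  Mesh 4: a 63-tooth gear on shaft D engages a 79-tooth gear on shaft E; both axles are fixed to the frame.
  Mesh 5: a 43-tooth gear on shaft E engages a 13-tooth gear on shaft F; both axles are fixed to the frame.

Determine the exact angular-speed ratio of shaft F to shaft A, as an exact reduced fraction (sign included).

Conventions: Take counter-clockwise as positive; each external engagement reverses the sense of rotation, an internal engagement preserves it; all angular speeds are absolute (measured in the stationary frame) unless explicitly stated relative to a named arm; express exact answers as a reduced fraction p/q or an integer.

-59598/57275

class = fixed-axis compound train [5 meshes; 5 ratios multiply, 5 sense flips]
mesh 1 [26T→58T]: running ratio 13/29, sense −
mesh 2 [94T→94T]: running ratio 13/29, sense +
mesh 3 [66T→75T]: running ratio 286/725, sense −
mesh 4 [63T→79T]: running ratio 18018/57275, sense +
mesh 5 [43T→13T]: running ratio 59598/57275, sense −
ω_out/ω_in = -59598/57275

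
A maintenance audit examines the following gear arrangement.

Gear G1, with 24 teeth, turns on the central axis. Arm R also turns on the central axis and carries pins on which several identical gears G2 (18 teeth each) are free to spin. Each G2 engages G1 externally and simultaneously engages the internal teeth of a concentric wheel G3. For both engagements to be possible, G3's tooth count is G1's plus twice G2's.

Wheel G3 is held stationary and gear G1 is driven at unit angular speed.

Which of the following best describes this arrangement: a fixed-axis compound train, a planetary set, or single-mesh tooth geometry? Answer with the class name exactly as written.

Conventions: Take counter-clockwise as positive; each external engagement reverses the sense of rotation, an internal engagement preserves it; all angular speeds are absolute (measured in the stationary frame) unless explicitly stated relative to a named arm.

topology: planetary set — G1 24T / G2 18T / G3 60T, arm = carrier (Willis)
classification: planetary set

planetary set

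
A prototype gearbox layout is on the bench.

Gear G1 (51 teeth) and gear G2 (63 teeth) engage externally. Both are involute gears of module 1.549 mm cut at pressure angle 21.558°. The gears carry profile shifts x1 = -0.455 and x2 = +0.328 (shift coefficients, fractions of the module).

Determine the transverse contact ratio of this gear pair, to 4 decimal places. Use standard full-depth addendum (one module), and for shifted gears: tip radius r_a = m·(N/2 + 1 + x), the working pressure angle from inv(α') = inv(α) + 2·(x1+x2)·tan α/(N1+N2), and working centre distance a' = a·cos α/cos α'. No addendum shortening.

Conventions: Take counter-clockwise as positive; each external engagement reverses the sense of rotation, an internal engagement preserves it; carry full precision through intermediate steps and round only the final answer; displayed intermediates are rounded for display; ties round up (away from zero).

topology: single-mesh involute geometry — m = 1.549, 51T/63T pair
base radii: r_b1 = 36.736355, r_b2 = 45.380204
tip radii: r_a1 = 40.343705, r_a2 = 50.850572
inv(α') = inv(21.558°) + 2·(-0.455+0.328)·tan α/(51+63) = 0.01794196  ⇒  α' = 21.22940°
a' = a·cos α / cos α' = 88.2930·cos 21.558°/cos 21.22940° = 88.094842
action lengths: √(r_a1²−r_b1²) = 16.674973, √(r_a2²−r_b2²) = 22.943796
base pitch p_b = π·m·cos α = 4.525908
CR = (16.674973 + 22.943796 − 88.094842·sin 21.22940°)/4.525908 = 1.705595
contact ratio ≈ 1.7056

1.7056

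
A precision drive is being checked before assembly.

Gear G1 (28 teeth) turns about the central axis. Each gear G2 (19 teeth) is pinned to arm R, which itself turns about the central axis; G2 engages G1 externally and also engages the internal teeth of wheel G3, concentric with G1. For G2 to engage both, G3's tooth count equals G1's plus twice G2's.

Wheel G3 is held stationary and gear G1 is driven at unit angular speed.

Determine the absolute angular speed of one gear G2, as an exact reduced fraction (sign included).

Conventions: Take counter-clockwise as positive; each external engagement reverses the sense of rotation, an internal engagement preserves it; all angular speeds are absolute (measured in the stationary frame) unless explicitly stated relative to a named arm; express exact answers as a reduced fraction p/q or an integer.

recognized (axles ride arm R): planetary set, 28/19/66 teeth
ring teeth: 28 + 2·19 = 66
28(ω_sun−ω_arm) = −66(ω_ring−ω_arm),  ω_ring = 0, ω_sun = 1
28(1−ω_arm) = −66(0−ω_arm)  ⇒  94·ω_arm = 28  ⇒  ω_arm = 14/47
sun–planet mesh: 28·(1−14/47) = −19·(ω_p−ω_arm)  ⇒  ω_p−ω_arm = -924/893
ω_p = 14/47 − 924/893 = -14/19
exact speed ratio = -14/19

-14/19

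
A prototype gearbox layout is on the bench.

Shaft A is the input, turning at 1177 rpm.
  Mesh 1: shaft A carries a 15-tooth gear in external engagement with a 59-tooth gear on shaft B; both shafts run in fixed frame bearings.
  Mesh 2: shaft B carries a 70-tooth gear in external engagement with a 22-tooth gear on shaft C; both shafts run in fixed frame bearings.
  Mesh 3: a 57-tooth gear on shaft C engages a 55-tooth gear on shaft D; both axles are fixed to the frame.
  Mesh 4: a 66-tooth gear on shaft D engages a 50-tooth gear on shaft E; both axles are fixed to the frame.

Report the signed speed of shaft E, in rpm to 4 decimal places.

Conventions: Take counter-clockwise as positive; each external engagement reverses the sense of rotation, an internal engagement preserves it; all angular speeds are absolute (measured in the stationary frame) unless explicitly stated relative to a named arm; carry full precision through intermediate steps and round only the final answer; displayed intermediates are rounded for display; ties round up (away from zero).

4-mesh fixed-axis compound train (all bearings frame-fixed)
mesh 1 [15T→59T]: ω = 1177.0000×15/59 = 299.2373 rpm, sense flips to −
mesh 2 [70T→22T]: ω = 299.2373×70/22 = 952.1186 rpm, sense flips to +
mesh 3 [57T→55T]: ω = 952.1186×57/55 = 986.7411 rpm, sense flips to −
mesh 4 [66T→50T]: ω = 986.7411×66/50 = 1302.4983 rpm, sense flips to +
signed output speed = +1302.4983 rpm

+1302.4983 rpm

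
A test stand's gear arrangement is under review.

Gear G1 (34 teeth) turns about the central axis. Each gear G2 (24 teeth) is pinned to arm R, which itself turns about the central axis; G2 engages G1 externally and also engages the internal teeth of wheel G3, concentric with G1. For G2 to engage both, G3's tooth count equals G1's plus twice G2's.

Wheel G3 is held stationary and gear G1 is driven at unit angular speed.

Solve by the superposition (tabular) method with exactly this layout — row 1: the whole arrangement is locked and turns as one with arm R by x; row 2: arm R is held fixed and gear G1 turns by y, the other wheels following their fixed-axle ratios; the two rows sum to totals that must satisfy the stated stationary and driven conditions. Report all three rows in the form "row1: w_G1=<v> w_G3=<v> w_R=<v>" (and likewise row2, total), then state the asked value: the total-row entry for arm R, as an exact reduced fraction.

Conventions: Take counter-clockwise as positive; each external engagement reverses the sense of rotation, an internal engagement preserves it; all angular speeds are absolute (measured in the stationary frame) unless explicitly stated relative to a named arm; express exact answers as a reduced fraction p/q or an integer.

class = planetary set [G3 = 34+2·24 = 82; Willis about the carrier]
superposition row 1 [locked train]: every member turns x
row 2 (arm held, sun turns y): ω_ring = −(34/82)·y, ω_arm = 0
boundary: total ω_ring = x − (34/82)·y = 0 and total ω_sun = x + y = 1  ⇒  y = 41/58, x = 17/58
row 2 ring = −(34/82)·41/58 = -17/58
totals (row 1 + row 2): sun 17/58 + 41/58 = 1, ring 17/58 + (-17/58) = 0, arm 17/58 + 0 = 17/58
asked cell (total, arm) = 17/58

row1: w_G1=17/58 w_G3=17/58 w_R=17/58
row2: w_G1=41/58 w_G3=-17/58 w_R=0
total: w_G1=1 w_G3=0 w_R=17/58
asked value: 17/58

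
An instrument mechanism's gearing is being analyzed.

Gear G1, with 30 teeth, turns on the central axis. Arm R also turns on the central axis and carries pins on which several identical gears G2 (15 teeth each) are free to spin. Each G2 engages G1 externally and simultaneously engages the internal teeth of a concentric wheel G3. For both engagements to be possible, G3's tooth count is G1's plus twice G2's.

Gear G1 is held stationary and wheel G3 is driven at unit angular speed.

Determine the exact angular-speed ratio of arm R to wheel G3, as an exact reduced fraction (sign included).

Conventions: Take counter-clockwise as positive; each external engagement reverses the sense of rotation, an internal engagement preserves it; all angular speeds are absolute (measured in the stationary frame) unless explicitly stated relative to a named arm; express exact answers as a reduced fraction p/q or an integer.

2/3

planetary set (30T centre, 15T on arm, 60T internal) — Willis relation
ring teeth: 30 + 2·15 = 60
30(ω_sun−ω_arm) = −60(ω_ring−ω_arm),  ω_sun = 0, ω_ring = 1
30(0−ω_arm) = −60(1−ω_arm)  ⇒  90·ω_arm = 60  ⇒  ω_arm = 2/3
ω_out/ω_in = 2/3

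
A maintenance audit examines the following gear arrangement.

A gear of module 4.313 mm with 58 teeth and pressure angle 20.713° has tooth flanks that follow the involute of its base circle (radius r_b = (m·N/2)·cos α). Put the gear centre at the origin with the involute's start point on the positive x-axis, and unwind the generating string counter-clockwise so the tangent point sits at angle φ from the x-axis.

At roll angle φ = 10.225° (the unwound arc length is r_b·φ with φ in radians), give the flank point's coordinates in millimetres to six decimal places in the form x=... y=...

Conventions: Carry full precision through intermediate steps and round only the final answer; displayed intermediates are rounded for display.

x=118.840677 y=0.220940

class = single-mesh tooth geometry [base-circle involute, m = 4.313, 58T]
pitch radius r_p = m·N/2 = 4.313·58/2 = 125.077000
base radius r_b = r_p·cos α = 125.077000·cos 20.713° = 116.992499
roll angle φ = 10.225° = 0.17845992 rad
x = r_b·(cos φ + φ·sin φ) = 118.840677
y = r_b·(sin φ − φ·cos φ) = 0.220940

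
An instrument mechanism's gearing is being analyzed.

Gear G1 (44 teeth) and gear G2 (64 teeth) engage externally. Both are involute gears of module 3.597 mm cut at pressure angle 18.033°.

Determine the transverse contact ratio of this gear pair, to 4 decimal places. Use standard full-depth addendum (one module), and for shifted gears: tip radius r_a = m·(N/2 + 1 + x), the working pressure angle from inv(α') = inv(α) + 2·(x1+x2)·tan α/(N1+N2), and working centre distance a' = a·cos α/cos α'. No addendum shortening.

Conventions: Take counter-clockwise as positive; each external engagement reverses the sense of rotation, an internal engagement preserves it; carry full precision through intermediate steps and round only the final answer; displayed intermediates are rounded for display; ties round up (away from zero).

1.8797

single-mesh involute tooth geometry (44T engaging 64T at module 3.597)
base radii: r_b1 = 75.246810, r_b2 = 109.449905
tip radii: r_a1 = 82.731000, r_a2 = 118.701000
no profile shift: α' = α, a' = a
action lengths: √(r_a1²−r_b1²) = 34.385113, √(r_a2²−r_b2²) = 45.941765
base pitch p_b = π·m·cos α = 10.745219
CR = (34.385113 + 45.941765 − 194.238000·sin 18.03300°)/10.745219 = 1.879687
contact ratio ≈ 1.8797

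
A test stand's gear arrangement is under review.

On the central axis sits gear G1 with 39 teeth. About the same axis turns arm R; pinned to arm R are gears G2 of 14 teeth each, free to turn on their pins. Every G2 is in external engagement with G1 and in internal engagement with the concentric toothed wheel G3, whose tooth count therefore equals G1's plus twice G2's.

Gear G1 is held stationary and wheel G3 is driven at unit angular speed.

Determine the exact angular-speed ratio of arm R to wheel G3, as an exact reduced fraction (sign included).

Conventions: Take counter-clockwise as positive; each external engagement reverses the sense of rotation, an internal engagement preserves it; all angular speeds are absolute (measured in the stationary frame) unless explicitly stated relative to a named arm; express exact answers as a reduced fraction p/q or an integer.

67/106

recognized (axles ride arm R): planetary set, 39/14/67 teeth
ring teeth: 39 + 2·14 = 67
39(ω_sun−ω_arm) = −67(ω_ring−ω_arm),  ω_sun = 0, ω_ring = 1
39(0−ω_arm) = −67(1−ω_arm)  ⇒  106·ω_arm = 67  ⇒  ω_arm = 67/106
ω_out/ω_in = 67/106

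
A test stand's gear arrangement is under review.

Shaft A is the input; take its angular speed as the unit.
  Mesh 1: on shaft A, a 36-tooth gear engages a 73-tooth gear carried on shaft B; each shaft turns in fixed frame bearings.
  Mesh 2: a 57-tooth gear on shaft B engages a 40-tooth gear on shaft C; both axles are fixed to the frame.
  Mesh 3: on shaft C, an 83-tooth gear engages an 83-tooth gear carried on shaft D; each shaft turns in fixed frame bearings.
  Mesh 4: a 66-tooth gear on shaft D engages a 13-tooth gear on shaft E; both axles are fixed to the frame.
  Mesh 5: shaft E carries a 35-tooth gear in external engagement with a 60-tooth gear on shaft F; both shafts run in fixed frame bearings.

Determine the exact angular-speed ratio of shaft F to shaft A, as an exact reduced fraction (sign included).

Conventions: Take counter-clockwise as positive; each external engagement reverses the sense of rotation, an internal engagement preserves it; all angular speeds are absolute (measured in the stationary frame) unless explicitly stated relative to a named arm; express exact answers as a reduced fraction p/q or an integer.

-39501/18980

class = fixed-axis compound train [5 meshes; 5 ratios multiply, 5 sense flips]
mesh 1 [36T→73T]: running ratio 36/73, sense −
mesh 2 [57T→40T]: running ratio 513/730, sense +
mesh 3 [83T→83T]: running ratio 513/730, sense −
mesh 4 [66T→13T]: running ratio 16929/4745, sense +
mesh 5 [35T→60T]: running ratio 39501/18980, sense −
ω_out/ω_in = -39501/18980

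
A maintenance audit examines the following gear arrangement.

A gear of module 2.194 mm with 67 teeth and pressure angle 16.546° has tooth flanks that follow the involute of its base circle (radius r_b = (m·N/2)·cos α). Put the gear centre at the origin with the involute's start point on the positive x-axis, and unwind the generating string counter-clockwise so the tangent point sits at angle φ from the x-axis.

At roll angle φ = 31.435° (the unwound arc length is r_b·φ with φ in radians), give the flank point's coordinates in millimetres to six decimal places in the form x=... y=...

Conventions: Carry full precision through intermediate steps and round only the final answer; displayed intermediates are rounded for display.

x=80.274705 y=3.763022

single-mesh involute tooth geometry (67T wheel at module 2.194)
pitch radius r_p = m·N/2 = 2.194·67/2 = 73.499000
base radius r_b = r_p·cos α = 73.499000·cos 16.546° = 70.455510
roll angle φ = 31.435° = 0.54864425 rad
x = r_b·(cos φ + φ·sin φ) = 80.274705
y = r_b·(sin φ − φ·cos φ) = 3.763022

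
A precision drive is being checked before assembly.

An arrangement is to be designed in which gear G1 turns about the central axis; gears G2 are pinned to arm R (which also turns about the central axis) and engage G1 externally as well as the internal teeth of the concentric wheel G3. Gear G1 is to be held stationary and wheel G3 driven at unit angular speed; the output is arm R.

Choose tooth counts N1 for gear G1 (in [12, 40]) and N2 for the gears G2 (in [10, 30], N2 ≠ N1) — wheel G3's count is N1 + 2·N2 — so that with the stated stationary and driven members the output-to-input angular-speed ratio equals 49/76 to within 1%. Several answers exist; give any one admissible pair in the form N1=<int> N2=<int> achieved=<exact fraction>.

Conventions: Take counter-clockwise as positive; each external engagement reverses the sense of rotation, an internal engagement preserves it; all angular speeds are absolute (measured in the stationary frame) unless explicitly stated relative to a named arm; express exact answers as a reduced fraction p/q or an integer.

N1=27 N2=11 achieved=49/76

class = planetary set [ratio 49/76 wanted; Willis about the carrier]
Willis with ω_sun = 0: ω_arm/ω_ring = N3/(N1+N3); set equal to 49/76  ⇒  N3/N1 = (49/76)/(1 − 49/76) = 49/27
N3 = N1 + 2·N2  ⇒  N2/N1 = (N3/N1 − 1)/2 = (49/27 − 1)/2 = 11/27
smallest multiple with N1 ≥ 12 and N2 ≥ 10: k = 1  ⇒  N1 = 1·27 = 27, N2 = 1·11 = 11 (N1 ≤ 40, N2 ≤ 30, N2 ≠ N1 ✓), N3 = 27 + 2·11 = 49
check: N3/(N1+N3) with N1 = 27, N3 = 49 gives 49/76; |achieved − target| = 0 ≤ 49/7600 ✓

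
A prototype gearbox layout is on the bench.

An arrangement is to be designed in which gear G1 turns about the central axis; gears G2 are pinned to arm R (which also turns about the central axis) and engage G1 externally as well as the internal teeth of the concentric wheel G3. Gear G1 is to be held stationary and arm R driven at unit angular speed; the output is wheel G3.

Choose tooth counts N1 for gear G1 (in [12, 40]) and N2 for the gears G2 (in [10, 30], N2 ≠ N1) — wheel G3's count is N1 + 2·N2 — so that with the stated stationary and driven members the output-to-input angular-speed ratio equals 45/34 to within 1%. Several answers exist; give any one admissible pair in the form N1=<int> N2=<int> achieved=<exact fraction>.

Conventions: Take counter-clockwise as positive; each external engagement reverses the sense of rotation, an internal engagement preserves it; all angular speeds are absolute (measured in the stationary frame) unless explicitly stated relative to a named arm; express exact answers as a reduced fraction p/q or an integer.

N1=22 N2=23 achieved=45/34

planetary set to be sized for 45/34 (Willis relation)
Willis with ω_sun = 0: ω_ring/ω_arm = (N1+N3)/N3; set equal to 45/34  ⇒  N3/N1 = 1/(45/34 − 1) = 34/11
N3 = N1 + 2·N2  ⇒  N2/N1 = (N3/N1 − 1)/2 = (34/11 − 1)/2 = 23/22
smallest multiple with N1 ≥ 12 and N2 ≥ 10: k = 1  ⇒  N1 = 1·22 = 22, N2 = 1·23 = 23 (N1 ≤ 40, N2 ≤ 30, N2 ≠ N1 ✓), N3 = 22 + 2·23 = 68
check: (N1+N3)/N3 with N1 = 22, N3 = 68 gives 45/34; |achieved − target| = 0 ≤ 9/680 ✓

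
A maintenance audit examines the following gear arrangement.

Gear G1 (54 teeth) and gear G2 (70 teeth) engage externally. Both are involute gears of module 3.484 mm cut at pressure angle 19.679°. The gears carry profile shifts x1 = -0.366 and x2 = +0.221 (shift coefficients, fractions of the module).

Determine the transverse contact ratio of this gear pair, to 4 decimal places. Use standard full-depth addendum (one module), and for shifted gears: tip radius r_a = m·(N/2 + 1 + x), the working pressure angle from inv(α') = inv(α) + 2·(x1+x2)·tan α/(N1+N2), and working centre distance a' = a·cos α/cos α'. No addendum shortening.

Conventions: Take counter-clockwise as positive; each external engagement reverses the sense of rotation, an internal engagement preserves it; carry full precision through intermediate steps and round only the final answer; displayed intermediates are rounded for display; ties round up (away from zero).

1.8323

class = single-mesh tooth geometry [involute pair 54T × 70T, m = 3.484]
base radii: r_b1 = 88.573868, r_b2 = 114.817976
tip radii: r_a1 = 96.276856, r_a2 = 126.193964
inv(α') = inv(19.679°) + 2·(-0.366+0.221)·tan α/(54+70) = 0.01333863  ⇒  α' = 19.29633°
a' = a·cos α / cos α' = 216.0080·cos 19.679°/cos 19.29633° = 215.498074
action lengths: √(r_a1²−r_b1²) = 37.734639, √(r_a2²−r_b2²) = 52.361712
base pitch p_b = π·m·cos α = 10.306037
CR = (37.734639 + 52.361712 − 215.498074·sin 19.29633°)/10.306037 = 1.832339
contact ratio ≈ 1.8323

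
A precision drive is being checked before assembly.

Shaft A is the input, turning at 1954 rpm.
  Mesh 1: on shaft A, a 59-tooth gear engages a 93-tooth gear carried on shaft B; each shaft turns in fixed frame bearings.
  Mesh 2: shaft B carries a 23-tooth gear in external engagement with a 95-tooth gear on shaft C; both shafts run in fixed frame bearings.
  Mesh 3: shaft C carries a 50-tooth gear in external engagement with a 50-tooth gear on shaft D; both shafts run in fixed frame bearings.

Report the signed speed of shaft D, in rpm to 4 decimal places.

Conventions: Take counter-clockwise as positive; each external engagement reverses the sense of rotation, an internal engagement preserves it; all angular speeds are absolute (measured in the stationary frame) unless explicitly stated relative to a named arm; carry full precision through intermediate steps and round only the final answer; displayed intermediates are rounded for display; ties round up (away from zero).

-300.1220 rpm

recognized (4 fixed axles, 3 meshes): fixed-axis compound train
mesh 1 [59T→93T]: ω = 1954.0000×59/93 = 1239.6344 rpm, sense flips to −
mesh 2 [23T→95T]: ω = 1239.6344×23/95 = 300.1220 rpm, sense flips to +
mesh 3 [50T→50T]: ω = 300.1220×50/50 = 300.1220 rpm, sense flips to −
signed output speed = -300.1220 rpm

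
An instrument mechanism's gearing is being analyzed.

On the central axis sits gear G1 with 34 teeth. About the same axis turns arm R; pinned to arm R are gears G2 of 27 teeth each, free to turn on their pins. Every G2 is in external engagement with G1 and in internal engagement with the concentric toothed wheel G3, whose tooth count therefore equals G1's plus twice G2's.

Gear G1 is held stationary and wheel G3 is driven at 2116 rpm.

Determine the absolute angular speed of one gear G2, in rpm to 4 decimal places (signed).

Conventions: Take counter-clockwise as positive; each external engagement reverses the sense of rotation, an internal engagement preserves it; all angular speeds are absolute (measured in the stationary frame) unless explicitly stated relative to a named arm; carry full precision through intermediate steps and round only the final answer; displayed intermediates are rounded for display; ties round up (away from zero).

+3448.2963 rpm

planetary set (34T centre, 27T on arm, 88T internal) — Willis relation
normalise by the input: solve with ω_ring = 1, then scale by 2116 rpm
ring teeth: 34 + 2·27 = 88
34(ω_sun−ω_arm) = −88(ω_ring−ω_arm),  ω_sun = 0, ω_ring = 1
34(0−ω_arm) = −88(1−ω_arm)  ⇒  122·ω_arm = 88  ⇒  ω_arm = 44/61
sun–planet mesh: 34·(0−44/61) = −27·(ω_p−ω_arm)  ⇒  ω_p−ω_arm = 1496/1647
ω_p = 44/61 + 1496/1647 = 44/27
scale: ω_p = 44/27 × 2116 rpm = +3448.2963 rpm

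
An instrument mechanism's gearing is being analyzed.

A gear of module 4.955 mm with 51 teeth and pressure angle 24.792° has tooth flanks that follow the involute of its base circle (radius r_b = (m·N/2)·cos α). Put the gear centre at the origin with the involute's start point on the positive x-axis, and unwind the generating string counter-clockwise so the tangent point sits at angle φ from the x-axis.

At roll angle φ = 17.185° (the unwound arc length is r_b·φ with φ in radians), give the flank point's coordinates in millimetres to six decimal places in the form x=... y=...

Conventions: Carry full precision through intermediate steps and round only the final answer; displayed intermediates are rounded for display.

topology: single-mesh involute geometry — m = 4.955, N = 51
pitch radius r_p = m·N/2 = 4.955·51/2 = 126.352500
base radius r_b = r_p·cos α = 126.352500·cos 24.792° = 114.707353
roll angle φ = 17.185° = 0.29993483 rad
x = r_b·(cos φ + φ·sin φ) = 119.751480
y = r_b·(sin φ − φ·cos φ) = 1.022442

x=119.751480 y=1.022442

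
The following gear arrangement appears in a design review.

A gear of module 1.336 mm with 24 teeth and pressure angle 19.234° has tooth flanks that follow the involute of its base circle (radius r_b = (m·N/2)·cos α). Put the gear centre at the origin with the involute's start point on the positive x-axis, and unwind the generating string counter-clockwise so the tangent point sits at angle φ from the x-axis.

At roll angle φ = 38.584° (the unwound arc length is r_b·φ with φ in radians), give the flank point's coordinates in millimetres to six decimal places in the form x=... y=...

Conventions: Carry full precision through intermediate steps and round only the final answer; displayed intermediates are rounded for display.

x=18.189953 y=1.472148

single-mesh involute tooth geometry (24T wheel at module 1.336)
pitch radius r_p = m·N/2 = 1.336·24/2 = 16.032000
base radius r_b = r_p·cos α = 16.032000·cos 19.234° = 15.137111
roll angle φ = 38.584° = 0.67341784 rad
x = r_b·(cos φ + φ·sin φ) = 18.189953
y = r_b·(sin φ − φ·cos φ) = 1.472148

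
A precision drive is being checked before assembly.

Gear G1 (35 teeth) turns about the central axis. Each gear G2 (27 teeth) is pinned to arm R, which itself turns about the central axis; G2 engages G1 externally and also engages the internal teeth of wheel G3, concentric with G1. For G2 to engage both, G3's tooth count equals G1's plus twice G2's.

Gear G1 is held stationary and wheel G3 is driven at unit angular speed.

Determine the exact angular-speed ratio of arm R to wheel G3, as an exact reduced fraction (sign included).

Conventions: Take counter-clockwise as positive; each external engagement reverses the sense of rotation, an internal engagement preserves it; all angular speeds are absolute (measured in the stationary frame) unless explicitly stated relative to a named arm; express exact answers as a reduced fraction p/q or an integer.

89/124

planetary set (35T centre, 27T on arm, 89T internal) — Willis relation
ring teeth: 35 + 2·27 = 89
35(ω_sun−ω_arm) = −89(ω_ring−ω_arm),  ω_sun = 0, ω_ring = 1
35(0−ω_arm) = −89(1−ω_arm)  ⇒  124·ω_arm = 89  ⇒  ω_arm = 89/124
ω_out/ω_in = 89/124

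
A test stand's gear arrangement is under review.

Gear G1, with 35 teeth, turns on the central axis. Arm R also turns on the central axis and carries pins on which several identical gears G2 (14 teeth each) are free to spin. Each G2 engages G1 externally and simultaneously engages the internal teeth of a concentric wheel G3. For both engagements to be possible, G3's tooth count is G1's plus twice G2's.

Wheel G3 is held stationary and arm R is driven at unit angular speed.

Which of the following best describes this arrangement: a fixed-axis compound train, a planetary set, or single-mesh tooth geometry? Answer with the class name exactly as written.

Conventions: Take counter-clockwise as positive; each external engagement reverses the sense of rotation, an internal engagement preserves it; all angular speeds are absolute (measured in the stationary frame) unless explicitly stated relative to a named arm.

class = planetary set [G3 = 35+2·14 = 63; Willis about the carrier]
classification: planetary set

planetary set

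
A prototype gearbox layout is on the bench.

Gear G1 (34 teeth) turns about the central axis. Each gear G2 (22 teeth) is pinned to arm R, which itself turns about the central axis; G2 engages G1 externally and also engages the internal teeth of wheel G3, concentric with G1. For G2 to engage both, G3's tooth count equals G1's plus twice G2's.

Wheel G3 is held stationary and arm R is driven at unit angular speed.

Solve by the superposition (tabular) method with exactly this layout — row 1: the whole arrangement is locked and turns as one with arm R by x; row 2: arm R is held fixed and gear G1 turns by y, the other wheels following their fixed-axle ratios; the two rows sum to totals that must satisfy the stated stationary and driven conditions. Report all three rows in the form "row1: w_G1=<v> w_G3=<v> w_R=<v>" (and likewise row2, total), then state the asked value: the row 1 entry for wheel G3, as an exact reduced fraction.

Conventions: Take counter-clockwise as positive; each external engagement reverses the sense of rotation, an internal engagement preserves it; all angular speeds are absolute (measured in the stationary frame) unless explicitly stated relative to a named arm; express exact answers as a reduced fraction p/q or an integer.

row1: w_G1=1 w_G3=1 w_R=1
row2: w_G1=39/17 w_G3=-1 w_R=0
total: w_G1=56/17 w_G3=0 w_R=1
asked value: 1

topology: planetary set — G1 34T / G2 22T / G3 78T, arm = carrier (Willis)
row 1 (train locked, turned with arm): all members turn x
row 2 — arm fixed, fixed-axis ratios: sun y, ring −(34/78)·y, arm 0
boundary: total ω_ring = x − (34/78)·y = 0 and total ω_arm = x = 1  ⇒  y = 39/17, x = 1
row 2 ring = −(34/78)·39/17 = -1
totals (row 1 + row 2): sun 1 + 39/17 = 56/17, ring 1 + (-1) = 0, arm 1 + 0 = 1
asked cell (row1, ring) = 1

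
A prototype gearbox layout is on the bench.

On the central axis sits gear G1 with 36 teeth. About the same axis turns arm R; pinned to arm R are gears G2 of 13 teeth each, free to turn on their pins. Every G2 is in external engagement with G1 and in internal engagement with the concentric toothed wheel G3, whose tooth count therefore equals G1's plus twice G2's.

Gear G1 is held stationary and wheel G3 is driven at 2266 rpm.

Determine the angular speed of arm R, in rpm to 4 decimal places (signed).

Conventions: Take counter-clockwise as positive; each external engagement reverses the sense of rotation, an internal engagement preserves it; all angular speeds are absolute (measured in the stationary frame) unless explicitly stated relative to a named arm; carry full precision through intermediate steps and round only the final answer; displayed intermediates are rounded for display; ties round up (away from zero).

class = planetary set [G3 = 36+2·13 = 62; Willis about the carrier]
normalise by the input: solve with ω_ring = 1, then scale by 2266 rpm
ring teeth: 36 + 2·13 = 62
36(ω_sun−ω_arm) = −62(ω_ring−ω_arm),  ω_sun = 0, ω_ring = 1
36(0−ω_arm) = −62(1−ω_arm)  ⇒  98·ω_arm = 62  ⇒  ω_arm = 31/49
scale: ω_arm = 31/49 × 2266 rpm = +1433.5918 rpm

+1433.5918 rpm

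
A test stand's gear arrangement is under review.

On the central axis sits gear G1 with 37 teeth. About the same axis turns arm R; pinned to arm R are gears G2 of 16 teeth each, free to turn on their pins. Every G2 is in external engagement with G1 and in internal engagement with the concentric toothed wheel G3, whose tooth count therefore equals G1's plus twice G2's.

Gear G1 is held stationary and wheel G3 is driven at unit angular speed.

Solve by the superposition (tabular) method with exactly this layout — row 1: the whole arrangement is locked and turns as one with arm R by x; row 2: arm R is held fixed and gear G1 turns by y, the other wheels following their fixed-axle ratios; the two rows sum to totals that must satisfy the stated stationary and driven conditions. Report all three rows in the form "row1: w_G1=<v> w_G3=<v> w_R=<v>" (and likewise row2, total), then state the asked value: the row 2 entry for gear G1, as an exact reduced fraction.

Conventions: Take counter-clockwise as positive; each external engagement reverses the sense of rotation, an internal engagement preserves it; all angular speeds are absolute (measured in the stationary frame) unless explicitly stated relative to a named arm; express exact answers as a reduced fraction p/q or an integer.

row1: w_G1=69/106 w_G3=69/106 w_R=69/106
row2: w_G1=-69/106 w_G3=37/106 w_R=0
total: w_G1=0 w_G3=1 w_R=69/106
asked value: -69/106

class = planetary set [G3 = 37+2·16 = 69; Willis about the carrier]
row 1 (train locked, turned with arm): all members turn x
superposition row 2 [arm held]: sun y, ring −(37/69)·y, arm 0
boundary: total ω_sun = x + y = 0 and total ω_ring = x − (37/69)·y = 1  ⇒  y = -69/106, x = 69/106
row 2 ring = −(37/69)·(-69/106) = 37/106
totals (row 1 + row 2): sun 69/106 + (-69/106) = 0, ring 69/106 + 37/106 = 1, arm 69/106 + 0 = 69/106
asked cell (row2, sun) = -69/106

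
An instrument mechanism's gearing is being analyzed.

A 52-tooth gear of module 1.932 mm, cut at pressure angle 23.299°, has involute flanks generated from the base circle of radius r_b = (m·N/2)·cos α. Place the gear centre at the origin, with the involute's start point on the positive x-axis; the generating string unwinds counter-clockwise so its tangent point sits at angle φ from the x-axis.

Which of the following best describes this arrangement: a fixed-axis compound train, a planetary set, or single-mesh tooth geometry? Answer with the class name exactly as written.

single-mesh tooth geometry

recognized (one wheel, involute flank): single-mesh tooth geometry, m = 1.932, N = 52
classification: single-mesh tooth geometry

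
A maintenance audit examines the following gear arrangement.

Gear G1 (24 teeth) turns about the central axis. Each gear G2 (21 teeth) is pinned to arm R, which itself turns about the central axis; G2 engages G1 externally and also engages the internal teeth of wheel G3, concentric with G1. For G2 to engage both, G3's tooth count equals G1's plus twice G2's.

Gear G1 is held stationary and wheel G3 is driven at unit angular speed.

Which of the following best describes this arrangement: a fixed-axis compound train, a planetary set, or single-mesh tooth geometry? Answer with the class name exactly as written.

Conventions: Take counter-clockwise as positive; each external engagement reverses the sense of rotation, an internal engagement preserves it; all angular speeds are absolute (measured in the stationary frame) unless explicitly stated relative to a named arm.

planetary set

recognized (axles ride arm R): planetary set, 24/21/66 teeth
classification: planetary set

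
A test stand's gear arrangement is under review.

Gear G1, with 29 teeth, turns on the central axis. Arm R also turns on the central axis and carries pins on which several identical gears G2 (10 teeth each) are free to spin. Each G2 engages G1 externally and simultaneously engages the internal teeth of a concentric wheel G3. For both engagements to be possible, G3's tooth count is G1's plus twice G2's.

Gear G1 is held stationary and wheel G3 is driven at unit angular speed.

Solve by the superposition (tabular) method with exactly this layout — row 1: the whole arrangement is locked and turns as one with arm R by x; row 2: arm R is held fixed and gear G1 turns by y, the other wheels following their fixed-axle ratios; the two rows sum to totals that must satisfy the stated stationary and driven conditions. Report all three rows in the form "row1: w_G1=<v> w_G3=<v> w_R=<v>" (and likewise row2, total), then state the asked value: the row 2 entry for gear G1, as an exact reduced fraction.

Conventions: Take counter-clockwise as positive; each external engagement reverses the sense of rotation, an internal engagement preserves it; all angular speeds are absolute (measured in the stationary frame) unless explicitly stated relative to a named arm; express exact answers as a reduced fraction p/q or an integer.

class = planetary set [G3 = 29+2·10 = 49; Willis about the carrier]
row 1: whole set turns with the arm by x
superposition row 2 [arm held]: sun y, ring −(29/49)·y, arm 0
boundary: total ω_sun = x + y = 0 and total ω_ring = x − (29/49)·y = 1  ⇒  y = -49/78, x = 49/78
row 2 ring = −(29/49)·(-49/78) = 29/78
totals (row 1 + row 2): sun 49/78 + (-49/78) = 0, ring 49/78 + 29/78 = 1, arm 49/78 + 0 = 49/78
asked cell (row2, sun) = -49/78

row1: w_G1=49/78 w_G3=49/78 w_R=49/78
row2: w_G1=-49/78 w_G3=29/78 w_R=0
total: w_G1=0 w_G3=1 w_R=49/78
asked value: -49/78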